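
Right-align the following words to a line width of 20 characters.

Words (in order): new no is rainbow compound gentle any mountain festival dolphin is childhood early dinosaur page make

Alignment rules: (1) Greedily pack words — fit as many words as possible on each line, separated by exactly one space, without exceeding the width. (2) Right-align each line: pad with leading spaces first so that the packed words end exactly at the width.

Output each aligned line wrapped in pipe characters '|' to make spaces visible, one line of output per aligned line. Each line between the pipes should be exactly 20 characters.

Line 1: ['new', 'no', 'is', 'rainbow'] (min_width=17, slack=3)
Line 2: ['compound', 'gentle', 'any'] (min_width=19, slack=1)
Line 3: ['mountain', 'festival'] (min_width=17, slack=3)
Line 4: ['dolphin', 'is', 'childhood'] (min_width=20, slack=0)
Line 5: ['early', 'dinosaur', 'page'] (min_width=19, slack=1)
Line 6: ['make'] (min_width=4, slack=16)

Answer: |   new no is rainbow|
| compound gentle any|
|   mountain festival|
|dolphin is childhood|
| early dinosaur page|
|                make|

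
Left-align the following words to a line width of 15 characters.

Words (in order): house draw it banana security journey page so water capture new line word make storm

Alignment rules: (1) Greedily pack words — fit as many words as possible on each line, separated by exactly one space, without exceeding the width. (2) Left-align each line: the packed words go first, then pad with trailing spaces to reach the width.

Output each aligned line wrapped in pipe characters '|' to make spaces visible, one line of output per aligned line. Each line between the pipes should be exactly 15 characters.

Answer: |house draw it  |
|banana security|
|journey page so|
|water capture  |
|new line word  |
|make storm     |

Derivation:
Line 1: ['house', 'draw', 'it'] (min_width=13, slack=2)
Line 2: ['banana', 'security'] (min_width=15, slack=0)
Line 3: ['journey', 'page', 'so'] (min_width=15, slack=0)
Line 4: ['water', 'capture'] (min_width=13, slack=2)
Line 5: ['new', 'line', 'word'] (min_width=13, slack=2)
Line 6: ['make', 'storm'] (min_width=10, slack=5)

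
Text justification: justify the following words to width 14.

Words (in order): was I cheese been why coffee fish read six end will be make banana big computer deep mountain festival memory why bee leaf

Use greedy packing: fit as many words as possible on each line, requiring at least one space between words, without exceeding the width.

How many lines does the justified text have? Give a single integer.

Line 1: ['was', 'I', 'cheese'] (min_width=12, slack=2)
Line 2: ['been', 'why'] (min_width=8, slack=6)
Line 3: ['coffee', 'fish'] (min_width=11, slack=3)
Line 4: ['read', 'six', 'end'] (min_width=12, slack=2)
Line 5: ['will', 'be', 'make'] (min_width=12, slack=2)
Line 6: ['banana', 'big'] (min_width=10, slack=4)
Line 7: ['computer', 'deep'] (min_width=13, slack=1)
Line 8: ['mountain'] (min_width=8, slack=6)
Line 9: ['festival'] (min_width=8, slack=6)
Line 10: ['memory', 'why', 'bee'] (min_width=14, slack=0)
Line 11: ['leaf'] (min_width=4, slack=10)
Total lines: 11

Answer: 11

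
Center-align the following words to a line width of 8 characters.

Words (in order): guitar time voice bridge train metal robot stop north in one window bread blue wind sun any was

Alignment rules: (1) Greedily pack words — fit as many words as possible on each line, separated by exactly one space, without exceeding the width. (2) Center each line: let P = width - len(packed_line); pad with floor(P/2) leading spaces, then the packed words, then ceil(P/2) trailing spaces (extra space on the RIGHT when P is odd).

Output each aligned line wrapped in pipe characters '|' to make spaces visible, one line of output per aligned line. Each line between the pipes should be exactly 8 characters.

Answer: | guitar |
|  time  |
| voice  |
| bridge |
| train  |
| metal  |
| robot  |
|  stop  |
|north in|
|  one   |
| window |
| bread  |
|  blue  |
|wind sun|
|any was |

Derivation:
Line 1: ['guitar'] (min_width=6, slack=2)
Line 2: ['time'] (min_width=4, slack=4)
Line 3: ['voice'] (min_width=5, slack=3)
Line 4: ['bridge'] (min_width=6, slack=2)
Line 5: ['train'] (min_width=5, slack=3)
Line 6: ['metal'] (min_width=5, slack=3)
Line 7: ['robot'] (min_width=5, slack=3)
Line 8: ['stop'] (min_width=4, slack=4)
Line 9: ['north', 'in'] (min_width=8, slack=0)
Line 10: ['one'] (min_width=3, slack=5)
Line 11: ['window'] (min_width=6, slack=2)
Line 12: ['bread'] (min_width=5, slack=3)
Line 13: ['blue'] (min_width=4, slack=4)
Line 14: ['wind', 'sun'] (min_width=8, slack=0)
Line 15: ['any', 'was'] (min_width=7, slack=1)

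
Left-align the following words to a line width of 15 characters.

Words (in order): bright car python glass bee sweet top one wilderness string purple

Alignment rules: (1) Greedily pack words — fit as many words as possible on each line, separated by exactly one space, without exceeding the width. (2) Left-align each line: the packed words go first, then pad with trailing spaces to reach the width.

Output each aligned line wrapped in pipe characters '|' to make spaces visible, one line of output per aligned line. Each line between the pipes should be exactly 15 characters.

Answer: |bright car     |
|python glass   |
|bee sweet top  |
|one wilderness |
|string purple  |

Derivation:
Line 1: ['bright', 'car'] (min_width=10, slack=5)
Line 2: ['python', 'glass'] (min_width=12, slack=3)
Line 3: ['bee', 'sweet', 'top'] (min_width=13, slack=2)
Line 4: ['one', 'wilderness'] (min_width=14, slack=1)
Line 5: ['string', 'purple'] (min_width=13, slack=2)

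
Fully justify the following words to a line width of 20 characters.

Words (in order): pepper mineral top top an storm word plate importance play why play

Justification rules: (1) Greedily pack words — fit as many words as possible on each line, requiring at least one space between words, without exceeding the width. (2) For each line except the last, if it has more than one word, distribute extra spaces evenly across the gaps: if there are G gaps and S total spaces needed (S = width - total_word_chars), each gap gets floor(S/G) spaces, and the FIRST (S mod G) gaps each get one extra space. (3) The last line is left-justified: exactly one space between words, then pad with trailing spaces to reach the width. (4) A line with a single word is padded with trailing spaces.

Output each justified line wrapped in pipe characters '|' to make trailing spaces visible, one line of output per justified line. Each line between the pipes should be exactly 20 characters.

Answer: |pepper  mineral  top|
|top  an  storm  word|
|plate     importance|
|play why play       |

Derivation:
Line 1: ['pepper', 'mineral', 'top'] (min_width=18, slack=2)
Line 2: ['top', 'an', 'storm', 'word'] (min_width=17, slack=3)
Line 3: ['plate', 'importance'] (min_width=16, slack=4)
Line 4: ['play', 'why', 'play'] (min_width=13, slack=7)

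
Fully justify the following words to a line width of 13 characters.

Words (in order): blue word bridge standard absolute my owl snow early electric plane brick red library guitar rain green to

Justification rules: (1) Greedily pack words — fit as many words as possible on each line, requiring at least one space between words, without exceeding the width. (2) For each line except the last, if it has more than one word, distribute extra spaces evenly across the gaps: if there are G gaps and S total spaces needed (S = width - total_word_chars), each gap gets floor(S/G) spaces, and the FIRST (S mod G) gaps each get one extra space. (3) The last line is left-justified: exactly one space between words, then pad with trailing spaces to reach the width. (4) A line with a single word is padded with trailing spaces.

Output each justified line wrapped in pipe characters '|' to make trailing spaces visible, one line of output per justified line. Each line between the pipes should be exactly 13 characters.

Answer: |blue     word|
|bridge       |
|standard     |
|absolute   my|
|owl      snow|
|early        |
|electric     |
|plane   brick|
|red   library|
|guitar   rain|
|green to     |

Derivation:
Line 1: ['blue', 'word'] (min_width=9, slack=4)
Line 2: ['bridge'] (min_width=6, slack=7)
Line 3: ['standard'] (min_width=8, slack=5)
Line 4: ['absolute', 'my'] (min_width=11, slack=2)
Line 5: ['owl', 'snow'] (min_width=8, slack=5)
Line 6: ['early'] (min_width=5, slack=8)
Line 7: ['electric'] (min_width=8, slack=5)
Line 8: ['plane', 'brick'] (min_width=11, slack=2)
Line 9: ['red', 'library'] (min_width=11, slack=2)
Line 10: ['guitar', 'rain'] (min_width=11, slack=2)
Line 11: ['green', 'to'] (min_width=8, slack=5)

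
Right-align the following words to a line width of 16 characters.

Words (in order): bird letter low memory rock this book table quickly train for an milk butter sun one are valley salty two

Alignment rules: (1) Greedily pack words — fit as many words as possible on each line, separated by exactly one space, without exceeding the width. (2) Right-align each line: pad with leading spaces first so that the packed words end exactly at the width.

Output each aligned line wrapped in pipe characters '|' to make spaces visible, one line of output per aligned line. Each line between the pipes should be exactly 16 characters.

Answer: | bird letter low|
|memory rock this|
|      book table|
|   quickly train|
|     for an milk|
|  butter sun one|
|are valley salty|
|             two|

Derivation:
Line 1: ['bird', 'letter', 'low'] (min_width=15, slack=1)
Line 2: ['memory', 'rock', 'this'] (min_width=16, slack=0)
Line 3: ['book', 'table'] (min_width=10, slack=6)
Line 4: ['quickly', 'train'] (min_width=13, slack=3)
Line 5: ['for', 'an', 'milk'] (min_width=11, slack=5)
Line 6: ['butter', 'sun', 'one'] (min_width=14, slack=2)
Line 7: ['are', 'valley', 'salty'] (min_width=16, slack=0)
Line 8: ['two'] (min_width=3, slack=13)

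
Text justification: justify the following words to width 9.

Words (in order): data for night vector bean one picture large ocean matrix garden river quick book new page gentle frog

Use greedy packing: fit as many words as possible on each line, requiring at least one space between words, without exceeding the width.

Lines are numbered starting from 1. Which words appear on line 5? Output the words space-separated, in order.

Line 1: ['data', 'for'] (min_width=8, slack=1)
Line 2: ['night'] (min_width=5, slack=4)
Line 3: ['vector'] (min_width=6, slack=3)
Line 4: ['bean', 'one'] (min_width=8, slack=1)
Line 5: ['picture'] (min_width=7, slack=2)
Line 6: ['large'] (min_width=5, slack=4)
Line 7: ['ocean'] (min_width=5, slack=4)
Line 8: ['matrix'] (min_width=6, slack=3)
Line 9: ['garden'] (min_width=6, slack=3)
Line 10: ['river'] (min_width=5, slack=4)
Line 11: ['quick'] (min_width=5, slack=4)
Line 12: ['book', 'new'] (min_width=8, slack=1)
Line 13: ['page'] (min_width=4, slack=5)
Line 14: ['gentle'] (min_width=6, slack=3)
Line 15: ['frog'] (min_width=4, slack=5)

Answer: picture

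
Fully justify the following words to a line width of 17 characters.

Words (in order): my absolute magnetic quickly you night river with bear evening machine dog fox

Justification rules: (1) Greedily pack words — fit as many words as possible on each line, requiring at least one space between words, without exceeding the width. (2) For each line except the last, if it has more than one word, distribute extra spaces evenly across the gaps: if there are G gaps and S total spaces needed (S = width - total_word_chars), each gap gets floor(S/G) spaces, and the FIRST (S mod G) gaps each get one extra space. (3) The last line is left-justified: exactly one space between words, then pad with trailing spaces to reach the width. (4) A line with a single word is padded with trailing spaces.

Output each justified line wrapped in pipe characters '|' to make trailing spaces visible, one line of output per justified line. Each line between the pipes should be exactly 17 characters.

Answer: |my       absolute|
|magnetic  quickly|
|you  night  river|
|with bear evening|
|machine dog fox  |

Derivation:
Line 1: ['my', 'absolute'] (min_width=11, slack=6)
Line 2: ['magnetic', 'quickly'] (min_width=16, slack=1)
Line 3: ['you', 'night', 'river'] (min_width=15, slack=2)
Line 4: ['with', 'bear', 'evening'] (min_width=17, slack=0)
Line 5: ['machine', 'dog', 'fox'] (min_width=15, slack=2)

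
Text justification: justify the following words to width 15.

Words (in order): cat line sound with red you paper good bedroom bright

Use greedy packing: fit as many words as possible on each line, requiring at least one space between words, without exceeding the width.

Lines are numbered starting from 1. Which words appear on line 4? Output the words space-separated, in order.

Line 1: ['cat', 'line', 'sound'] (min_width=14, slack=1)
Line 2: ['with', 'red', 'you'] (min_width=12, slack=3)
Line 3: ['paper', 'good'] (min_width=10, slack=5)
Line 4: ['bedroom', 'bright'] (min_width=14, slack=1)

Answer: bedroom bright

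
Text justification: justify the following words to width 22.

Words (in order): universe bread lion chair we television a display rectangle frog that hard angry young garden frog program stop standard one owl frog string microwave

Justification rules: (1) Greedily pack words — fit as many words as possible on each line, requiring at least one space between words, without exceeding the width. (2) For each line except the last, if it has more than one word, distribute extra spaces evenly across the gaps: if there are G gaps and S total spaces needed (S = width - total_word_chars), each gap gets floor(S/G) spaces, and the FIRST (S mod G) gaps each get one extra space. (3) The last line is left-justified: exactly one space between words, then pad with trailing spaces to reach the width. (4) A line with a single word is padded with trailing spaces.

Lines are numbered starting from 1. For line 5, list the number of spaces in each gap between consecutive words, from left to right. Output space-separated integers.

Answer: 3 2

Derivation:
Line 1: ['universe', 'bread', 'lion'] (min_width=19, slack=3)
Line 2: ['chair', 'we', 'television', 'a'] (min_width=21, slack=1)
Line 3: ['display', 'rectangle', 'frog'] (min_width=22, slack=0)
Line 4: ['that', 'hard', 'angry', 'young'] (min_width=21, slack=1)
Line 5: ['garden', 'frog', 'program'] (min_width=19, slack=3)
Line 6: ['stop', 'standard', 'one', 'owl'] (min_width=21, slack=1)
Line 7: ['frog', 'string', 'microwave'] (min_width=21, slack=1)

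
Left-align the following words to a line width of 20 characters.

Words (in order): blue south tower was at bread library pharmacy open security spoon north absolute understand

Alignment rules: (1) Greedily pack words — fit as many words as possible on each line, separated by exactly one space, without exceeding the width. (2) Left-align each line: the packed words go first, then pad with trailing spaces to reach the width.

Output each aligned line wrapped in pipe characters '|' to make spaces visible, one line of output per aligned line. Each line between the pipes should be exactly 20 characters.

Answer: |blue south tower was|
|at bread library    |
|pharmacy open       |
|security spoon north|
|absolute understand |

Derivation:
Line 1: ['blue', 'south', 'tower', 'was'] (min_width=20, slack=0)
Line 2: ['at', 'bread', 'library'] (min_width=16, slack=4)
Line 3: ['pharmacy', 'open'] (min_width=13, slack=7)
Line 4: ['security', 'spoon', 'north'] (min_width=20, slack=0)
Line 5: ['absolute', 'understand'] (min_width=19, slack=1)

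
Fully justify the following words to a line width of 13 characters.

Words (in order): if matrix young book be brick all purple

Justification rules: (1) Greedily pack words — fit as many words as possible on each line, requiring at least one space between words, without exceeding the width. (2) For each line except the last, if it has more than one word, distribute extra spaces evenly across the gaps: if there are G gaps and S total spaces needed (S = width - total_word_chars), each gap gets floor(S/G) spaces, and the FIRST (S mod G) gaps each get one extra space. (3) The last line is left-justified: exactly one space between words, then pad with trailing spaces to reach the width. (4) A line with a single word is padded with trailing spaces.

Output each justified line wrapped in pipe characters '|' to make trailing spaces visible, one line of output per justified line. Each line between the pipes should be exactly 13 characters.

Line 1: ['if', 'matrix'] (min_width=9, slack=4)
Line 2: ['young', 'book', 'be'] (min_width=13, slack=0)
Line 3: ['brick', 'all'] (min_width=9, slack=4)
Line 4: ['purple'] (min_width=6, slack=7)

Answer: |if     matrix|
|young book be|
|brick     all|
|purple       |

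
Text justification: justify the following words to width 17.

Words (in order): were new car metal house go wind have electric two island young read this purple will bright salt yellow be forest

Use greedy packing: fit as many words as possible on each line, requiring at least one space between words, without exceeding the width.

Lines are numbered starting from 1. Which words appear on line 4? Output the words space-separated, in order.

Answer: electric two

Derivation:
Line 1: ['were', 'new', 'car'] (min_width=12, slack=5)
Line 2: ['metal', 'house', 'go'] (min_width=14, slack=3)
Line 3: ['wind', 'have'] (min_width=9, slack=8)
Line 4: ['electric', 'two'] (min_width=12, slack=5)
Line 5: ['island', 'young', 'read'] (min_width=17, slack=0)
Line 6: ['this', 'purple', 'will'] (min_width=16, slack=1)
Line 7: ['bright', 'salt'] (min_width=11, slack=6)
Line 8: ['yellow', 'be', 'forest'] (min_width=16, slack=1)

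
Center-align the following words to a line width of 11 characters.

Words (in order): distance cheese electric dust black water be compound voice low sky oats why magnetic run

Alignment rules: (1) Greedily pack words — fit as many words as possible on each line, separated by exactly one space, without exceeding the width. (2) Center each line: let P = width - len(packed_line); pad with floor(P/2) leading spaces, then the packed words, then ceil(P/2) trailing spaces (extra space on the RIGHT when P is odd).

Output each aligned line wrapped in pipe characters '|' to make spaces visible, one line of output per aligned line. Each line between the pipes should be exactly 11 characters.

Answer: | distance  |
|  cheese   |
| electric  |
|dust black |
| water be  |
| compound  |
| voice low |
| sky oats  |
|    why    |
| magnetic  |
|    run    |

Derivation:
Line 1: ['distance'] (min_width=8, slack=3)
Line 2: ['cheese'] (min_width=6, slack=5)
Line 3: ['electric'] (min_width=8, slack=3)
Line 4: ['dust', 'black'] (min_width=10, slack=1)
Line 5: ['water', 'be'] (min_width=8, slack=3)
Line 6: ['compound'] (min_width=8, slack=3)
Line 7: ['voice', 'low'] (min_width=9, slack=2)
Line 8: ['sky', 'oats'] (min_width=8, slack=3)
Line 9: ['why'] (min_width=3, slack=8)
Line 10: ['magnetic'] (min_width=8, slack=3)
Line 11: ['run'] (min_width=3, slack=8)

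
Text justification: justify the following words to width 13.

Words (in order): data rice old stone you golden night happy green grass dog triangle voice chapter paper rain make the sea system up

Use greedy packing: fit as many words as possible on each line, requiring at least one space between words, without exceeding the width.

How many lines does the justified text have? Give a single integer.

Line 1: ['data', 'rice', 'old'] (min_width=13, slack=0)
Line 2: ['stone', 'you'] (min_width=9, slack=4)
Line 3: ['golden', 'night'] (min_width=12, slack=1)
Line 4: ['happy', 'green'] (min_width=11, slack=2)
Line 5: ['grass', 'dog'] (min_width=9, slack=4)
Line 6: ['triangle'] (min_width=8, slack=5)
Line 7: ['voice', 'chapter'] (min_width=13, slack=0)
Line 8: ['paper', 'rain'] (min_width=10, slack=3)
Line 9: ['make', 'the', 'sea'] (min_width=12, slack=1)
Line 10: ['system', 'up'] (min_width=9, slack=4)
Total lines: 10

Answer: 10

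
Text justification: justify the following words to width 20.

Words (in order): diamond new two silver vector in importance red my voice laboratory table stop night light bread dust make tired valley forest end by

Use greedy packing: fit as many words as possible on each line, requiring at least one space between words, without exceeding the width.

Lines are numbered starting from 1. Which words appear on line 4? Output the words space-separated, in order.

Line 1: ['diamond', 'new', 'two'] (min_width=15, slack=5)
Line 2: ['silver', 'vector', 'in'] (min_width=16, slack=4)
Line 3: ['importance', 'red', 'my'] (min_width=17, slack=3)
Line 4: ['voice', 'laboratory'] (min_width=16, slack=4)
Line 5: ['table', 'stop', 'night'] (min_width=16, slack=4)
Line 6: ['light', 'bread', 'dust'] (min_width=16, slack=4)
Line 7: ['make', 'tired', 'valley'] (min_width=17, slack=3)
Line 8: ['forest', 'end', 'by'] (min_width=13, slack=7)

Answer: voice laboratory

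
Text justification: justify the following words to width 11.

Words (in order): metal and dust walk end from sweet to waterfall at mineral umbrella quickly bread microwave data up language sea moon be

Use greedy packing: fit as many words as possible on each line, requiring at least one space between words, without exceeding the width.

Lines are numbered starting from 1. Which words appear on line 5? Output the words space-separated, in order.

Answer: waterfall

Derivation:
Line 1: ['metal', 'and'] (min_width=9, slack=2)
Line 2: ['dust', 'walk'] (min_width=9, slack=2)
Line 3: ['end', 'from'] (min_width=8, slack=3)
Line 4: ['sweet', 'to'] (min_width=8, slack=3)
Line 5: ['waterfall'] (min_width=9, slack=2)
Line 6: ['at', 'mineral'] (min_width=10, slack=1)
Line 7: ['umbrella'] (min_width=8, slack=3)
Line 8: ['quickly'] (min_width=7, slack=4)
Line 9: ['bread'] (min_width=5, slack=6)
Line 10: ['microwave'] (min_width=9, slack=2)
Line 11: ['data', 'up'] (min_width=7, slack=4)
Line 12: ['language'] (min_width=8, slack=3)
Line 13: ['sea', 'moon', 'be'] (min_width=11, slack=0)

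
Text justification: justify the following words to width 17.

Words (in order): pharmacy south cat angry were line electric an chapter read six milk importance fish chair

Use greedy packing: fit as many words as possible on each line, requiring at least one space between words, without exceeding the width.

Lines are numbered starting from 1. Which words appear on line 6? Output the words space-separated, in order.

Line 1: ['pharmacy', 'south'] (min_width=14, slack=3)
Line 2: ['cat', 'angry', 'were'] (min_width=14, slack=3)
Line 3: ['line', 'electric', 'an'] (min_width=16, slack=1)
Line 4: ['chapter', 'read', 'six'] (min_width=16, slack=1)
Line 5: ['milk', 'importance'] (min_width=15, slack=2)
Line 6: ['fish', 'chair'] (min_width=10, slack=7)

Answer: fish chair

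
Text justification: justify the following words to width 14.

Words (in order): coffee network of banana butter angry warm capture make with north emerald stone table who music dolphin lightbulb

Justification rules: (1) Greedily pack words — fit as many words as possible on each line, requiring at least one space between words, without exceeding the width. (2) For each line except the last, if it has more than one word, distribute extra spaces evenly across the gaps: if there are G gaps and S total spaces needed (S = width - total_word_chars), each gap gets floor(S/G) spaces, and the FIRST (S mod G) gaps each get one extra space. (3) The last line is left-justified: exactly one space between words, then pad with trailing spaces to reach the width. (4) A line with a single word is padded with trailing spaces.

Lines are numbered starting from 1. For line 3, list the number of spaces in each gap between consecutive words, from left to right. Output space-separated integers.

Line 1: ['coffee', 'network'] (min_width=14, slack=0)
Line 2: ['of', 'banana'] (min_width=9, slack=5)
Line 3: ['butter', 'angry'] (min_width=12, slack=2)
Line 4: ['warm', 'capture'] (min_width=12, slack=2)
Line 5: ['make', 'with'] (min_width=9, slack=5)
Line 6: ['north', 'emerald'] (min_width=13, slack=1)
Line 7: ['stone', 'table'] (min_width=11, slack=3)
Line 8: ['who', 'music'] (min_width=9, slack=5)
Line 9: ['dolphin'] (min_width=7, slack=7)
Line 10: ['lightbulb'] (min_width=9, slack=5)

Answer: 3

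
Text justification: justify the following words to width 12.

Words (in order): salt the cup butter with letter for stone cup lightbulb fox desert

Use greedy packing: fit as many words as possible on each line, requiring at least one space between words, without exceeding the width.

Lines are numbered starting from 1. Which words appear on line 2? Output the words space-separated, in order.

Answer: butter with

Derivation:
Line 1: ['salt', 'the', 'cup'] (min_width=12, slack=0)
Line 2: ['butter', 'with'] (min_width=11, slack=1)
Line 3: ['letter', 'for'] (min_width=10, slack=2)
Line 4: ['stone', 'cup'] (min_width=9, slack=3)
Line 5: ['lightbulb'] (min_width=9, slack=3)
Line 6: ['fox', 'desert'] (min_width=10, slack=2)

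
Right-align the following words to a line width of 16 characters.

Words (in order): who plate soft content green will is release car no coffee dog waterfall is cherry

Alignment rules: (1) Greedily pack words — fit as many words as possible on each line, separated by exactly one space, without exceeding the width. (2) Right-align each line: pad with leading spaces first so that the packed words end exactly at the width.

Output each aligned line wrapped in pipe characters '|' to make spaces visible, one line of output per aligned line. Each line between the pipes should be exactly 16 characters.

Answer: |  who plate soft|
|   content green|
| will is release|
|   car no coffee|
|dog waterfall is|
|          cherry|

Derivation:
Line 1: ['who', 'plate', 'soft'] (min_width=14, slack=2)
Line 2: ['content', 'green'] (min_width=13, slack=3)
Line 3: ['will', 'is', 'release'] (min_width=15, slack=1)
Line 4: ['car', 'no', 'coffee'] (min_width=13, slack=3)
Line 5: ['dog', 'waterfall', 'is'] (min_width=16, slack=0)
Line 6: ['cherry'] (min_width=6, slack=10)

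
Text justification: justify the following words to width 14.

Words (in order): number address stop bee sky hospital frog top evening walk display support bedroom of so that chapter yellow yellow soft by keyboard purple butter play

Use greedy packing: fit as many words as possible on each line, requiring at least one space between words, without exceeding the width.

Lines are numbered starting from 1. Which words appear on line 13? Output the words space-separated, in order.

Answer: play

Derivation:
Line 1: ['number', 'address'] (min_width=14, slack=0)
Line 2: ['stop', 'bee', 'sky'] (min_width=12, slack=2)
Line 3: ['hospital', 'frog'] (min_width=13, slack=1)
Line 4: ['top', 'evening'] (min_width=11, slack=3)
Line 5: ['walk', 'display'] (min_width=12, slack=2)
Line 6: ['support'] (min_width=7, slack=7)
Line 7: ['bedroom', 'of', 'so'] (min_width=13, slack=1)
Line 8: ['that', 'chapter'] (min_width=12, slack=2)
Line 9: ['yellow', 'yellow'] (min_width=13, slack=1)
Line 10: ['soft', 'by'] (min_width=7, slack=7)
Line 11: ['keyboard'] (min_width=8, slack=6)
Line 12: ['purple', 'butter'] (min_width=13, slack=1)
Line 13: ['play'] (min_width=4, slack=10)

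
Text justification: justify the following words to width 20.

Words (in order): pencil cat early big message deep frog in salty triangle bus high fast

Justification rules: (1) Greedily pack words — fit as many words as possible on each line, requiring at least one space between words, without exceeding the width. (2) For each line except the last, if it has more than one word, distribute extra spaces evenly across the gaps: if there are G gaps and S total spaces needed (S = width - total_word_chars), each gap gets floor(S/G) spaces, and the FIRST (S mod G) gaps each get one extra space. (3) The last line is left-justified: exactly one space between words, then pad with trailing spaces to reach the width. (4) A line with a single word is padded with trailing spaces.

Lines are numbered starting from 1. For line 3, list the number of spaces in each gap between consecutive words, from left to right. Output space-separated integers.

Answer: 2 2

Derivation:
Line 1: ['pencil', 'cat', 'early', 'big'] (min_width=20, slack=0)
Line 2: ['message', 'deep', 'frog', 'in'] (min_width=20, slack=0)
Line 3: ['salty', 'triangle', 'bus'] (min_width=18, slack=2)
Line 4: ['high', 'fast'] (min_width=9, slack=11)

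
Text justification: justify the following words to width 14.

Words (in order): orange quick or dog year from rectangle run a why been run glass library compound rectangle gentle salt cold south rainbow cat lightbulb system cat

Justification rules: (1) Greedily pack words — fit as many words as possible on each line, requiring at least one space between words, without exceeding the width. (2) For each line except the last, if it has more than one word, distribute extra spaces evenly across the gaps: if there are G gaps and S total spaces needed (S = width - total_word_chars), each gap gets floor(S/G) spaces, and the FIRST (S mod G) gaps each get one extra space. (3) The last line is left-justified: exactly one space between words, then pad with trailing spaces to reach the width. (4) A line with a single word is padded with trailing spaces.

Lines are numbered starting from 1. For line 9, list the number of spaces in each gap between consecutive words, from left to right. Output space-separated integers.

Line 1: ['orange', 'quick'] (min_width=12, slack=2)
Line 2: ['or', 'dog', 'year'] (min_width=11, slack=3)
Line 3: ['from', 'rectangle'] (min_width=14, slack=0)
Line 4: ['run', 'a', 'why', 'been'] (min_width=14, slack=0)
Line 5: ['run', 'glass'] (min_width=9, slack=5)
Line 6: ['library'] (min_width=7, slack=7)
Line 7: ['compound'] (min_width=8, slack=6)
Line 8: ['rectangle'] (min_width=9, slack=5)
Line 9: ['gentle', 'salt'] (min_width=11, slack=3)
Line 10: ['cold', 'south'] (min_width=10, slack=4)
Line 11: ['rainbow', 'cat'] (min_width=11, slack=3)
Line 12: ['lightbulb'] (min_width=9, slack=5)
Line 13: ['system', 'cat'] (min_width=10, slack=4)

Answer: 4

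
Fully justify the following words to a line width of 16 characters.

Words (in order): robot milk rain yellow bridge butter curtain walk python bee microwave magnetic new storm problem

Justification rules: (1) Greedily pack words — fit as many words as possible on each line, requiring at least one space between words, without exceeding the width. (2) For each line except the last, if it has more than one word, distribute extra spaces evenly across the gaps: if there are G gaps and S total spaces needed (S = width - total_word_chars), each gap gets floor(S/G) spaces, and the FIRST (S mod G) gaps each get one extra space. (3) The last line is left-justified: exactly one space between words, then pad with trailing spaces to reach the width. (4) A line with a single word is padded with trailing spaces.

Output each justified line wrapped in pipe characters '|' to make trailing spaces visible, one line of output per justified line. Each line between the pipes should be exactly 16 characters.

Line 1: ['robot', 'milk', 'rain'] (min_width=15, slack=1)
Line 2: ['yellow', 'bridge'] (min_width=13, slack=3)
Line 3: ['butter', 'curtain'] (min_width=14, slack=2)
Line 4: ['walk', 'python', 'bee'] (min_width=15, slack=1)
Line 5: ['microwave'] (min_width=9, slack=7)
Line 6: ['magnetic', 'new'] (min_width=12, slack=4)
Line 7: ['storm', 'problem'] (min_width=13, slack=3)

Answer: |robot  milk rain|
|yellow    bridge|
|butter   curtain|
|walk  python bee|
|microwave       |
|magnetic     new|
|storm problem   |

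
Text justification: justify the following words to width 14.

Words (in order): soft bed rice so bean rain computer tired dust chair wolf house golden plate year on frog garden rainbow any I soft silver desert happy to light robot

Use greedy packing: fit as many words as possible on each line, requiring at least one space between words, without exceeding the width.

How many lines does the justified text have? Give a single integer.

Answer: 12

Derivation:
Line 1: ['soft', 'bed', 'rice'] (min_width=13, slack=1)
Line 2: ['so', 'bean', 'rain'] (min_width=12, slack=2)
Line 3: ['computer', 'tired'] (min_width=14, slack=0)
Line 4: ['dust', 'chair'] (min_width=10, slack=4)
Line 5: ['wolf', 'house'] (min_width=10, slack=4)
Line 6: ['golden', 'plate'] (min_width=12, slack=2)
Line 7: ['year', 'on', 'frog'] (min_width=12, slack=2)
Line 8: ['garden', 'rainbow'] (min_width=14, slack=0)
Line 9: ['any', 'I', 'soft'] (min_width=10, slack=4)
Line 10: ['silver', 'desert'] (min_width=13, slack=1)
Line 11: ['happy', 'to', 'light'] (min_width=14, slack=0)
Line 12: ['robot'] (min_width=5, slack=9)
Total lines: 12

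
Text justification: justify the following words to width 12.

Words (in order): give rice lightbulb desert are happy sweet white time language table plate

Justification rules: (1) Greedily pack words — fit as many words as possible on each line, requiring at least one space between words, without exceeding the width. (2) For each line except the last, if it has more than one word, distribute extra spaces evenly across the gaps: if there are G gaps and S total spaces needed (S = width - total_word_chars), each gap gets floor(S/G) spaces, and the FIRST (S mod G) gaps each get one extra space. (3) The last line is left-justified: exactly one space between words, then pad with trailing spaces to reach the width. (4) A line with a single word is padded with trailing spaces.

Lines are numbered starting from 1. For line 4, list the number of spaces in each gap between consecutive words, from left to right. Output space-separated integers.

Answer: 2

Derivation:
Line 1: ['give', 'rice'] (min_width=9, slack=3)
Line 2: ['lightbulb'] (min_width=9, slack=3)
Line 3: ['desert', 'are'] (min_width=10, slack=2)
Line 4: ['happy', 'sweet'] (min_width=11, slack=1)
Line 5: ['white', 'time'] (min_width=10, slack=2)
Line 6: ['language'] (min_width=8, slack=4)
Line 7: ['table', 'plate'] (min_width=11, slack=1)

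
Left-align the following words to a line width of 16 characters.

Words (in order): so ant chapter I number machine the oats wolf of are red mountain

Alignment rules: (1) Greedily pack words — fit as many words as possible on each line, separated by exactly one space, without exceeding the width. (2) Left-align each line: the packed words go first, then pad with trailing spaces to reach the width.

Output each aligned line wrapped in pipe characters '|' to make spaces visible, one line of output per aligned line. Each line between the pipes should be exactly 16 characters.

Answer: |so ant chapter I|
|number machine  |
|the oats wolf of|
|are red mountain|

Derivation:
Line 1: ['so', 'ant', 'chapter', 'I'] (min_width=16, slack=0)
Line 2: ['number', 'machine'] (min_width=14, slack=2)
Line 3: ['the', 'oats', 'wolf', 'of'] (min_width=16, slack=0)
Line 4: ['are', 'red', 'mountain'] (min_width=16, slack=0)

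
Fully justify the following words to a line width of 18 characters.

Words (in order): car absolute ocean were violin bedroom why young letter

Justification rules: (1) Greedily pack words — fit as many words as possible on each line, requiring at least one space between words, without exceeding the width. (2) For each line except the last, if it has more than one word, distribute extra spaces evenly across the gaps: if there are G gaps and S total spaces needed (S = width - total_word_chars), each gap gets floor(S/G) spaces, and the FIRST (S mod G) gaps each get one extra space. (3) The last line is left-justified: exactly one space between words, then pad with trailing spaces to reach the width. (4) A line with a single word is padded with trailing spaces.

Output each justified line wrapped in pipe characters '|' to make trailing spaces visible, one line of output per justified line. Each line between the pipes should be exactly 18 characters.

Answer: |car absolute ocean|
|were        violin|
|bedroom  why young|
|letter            |

Derivation:
Line 1: ['car', 'absolute', 'ocean'] (min_width=18, slack=0)
Line 2: ['were', 'violin'] (min_width=11, slack=7)
Line 3: ['bedroom', 'why', 'young'] (min_width=17, slack=1)
Line 4: ['letter'] (min_width=6, slack=12)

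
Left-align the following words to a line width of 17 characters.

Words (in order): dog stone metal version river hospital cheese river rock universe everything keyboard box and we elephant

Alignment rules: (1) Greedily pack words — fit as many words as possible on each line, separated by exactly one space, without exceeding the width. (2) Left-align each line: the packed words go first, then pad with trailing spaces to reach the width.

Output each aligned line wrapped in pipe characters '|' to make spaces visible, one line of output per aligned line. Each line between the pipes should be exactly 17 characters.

Line 1: ['dog', 'stone', 'metal'] (min_width=15, slack=2)
Line 2: ['version', 'river'] (min_width=13, slack=4)
Line 3: ['hospital', 'cheese'] (min_width=15, slack=2)
Line 4: ['river', 'rock'] (min_width=10, slack=7)
Line 5: ['universe'] (min_width=8, slack=9)
Line 6: ['everything'] (min_width=10, slack=7)
Line 7: ['keyboard', 'box', 'and'] (min_width=16, slack=1)
Line 8: ['we', 'elephant'] (min_width=11, slack=6)

Answer: |dog stone metal  |
|version river    |
|hospital cheese  |
|river rock       |
|universe         |
|everything       |
|keyboard box and |
|we elephant      |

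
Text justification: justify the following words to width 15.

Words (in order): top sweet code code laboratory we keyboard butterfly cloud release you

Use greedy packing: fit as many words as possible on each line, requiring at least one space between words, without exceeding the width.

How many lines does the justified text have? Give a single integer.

Line 1: ['top', 'sweet', 'code'] (min_width=14, slack=1)
Line 2: ['code', 'laboratory'] (min_width=15, slack=0)
Line 3: ['we', 'keyboard'] (min_width=11, slack=4)
Line 4: ['butterfly', 'cloud'] (min_width=15, slack=0)
Line 5: ['release', 'you'] (min_width=11, slack=4)
Total lines: 5

Answer: 5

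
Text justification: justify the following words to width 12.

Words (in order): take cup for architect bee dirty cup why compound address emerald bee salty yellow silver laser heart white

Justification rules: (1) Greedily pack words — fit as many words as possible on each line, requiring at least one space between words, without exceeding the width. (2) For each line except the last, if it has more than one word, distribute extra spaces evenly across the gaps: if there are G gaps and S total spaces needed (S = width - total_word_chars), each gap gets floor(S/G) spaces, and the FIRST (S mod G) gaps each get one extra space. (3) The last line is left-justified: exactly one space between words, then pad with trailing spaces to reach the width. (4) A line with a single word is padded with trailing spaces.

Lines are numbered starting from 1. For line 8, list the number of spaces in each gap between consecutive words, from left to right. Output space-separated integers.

Answer: 1

Derivation:
Line 1: ['take', 'cup', 'for'] (min_width=12, slack=0)
Line 2: ['architect'] (min_width=9, slack=3)
Line 3: ['bee', 'dirty'] (min_width=9, slack=3)
Line 4: ['cup', 'why'] (min_width=7, slack=5)
Line 5: ['compound'] (min_width=8, slack=4)
Line 6: ['address'] (min_width=7, slack=5)
Line 7: ['emerald', 'bee'] (min_width=11, slack=1)
Line 8: ['salty', 'yellow'] (min_width=12, slack=0)
Line 9: ['silver', 'laser'] (min_width=12, slack=0)
Line 10: ['heart', 'white'] (min_width=11, slack=1)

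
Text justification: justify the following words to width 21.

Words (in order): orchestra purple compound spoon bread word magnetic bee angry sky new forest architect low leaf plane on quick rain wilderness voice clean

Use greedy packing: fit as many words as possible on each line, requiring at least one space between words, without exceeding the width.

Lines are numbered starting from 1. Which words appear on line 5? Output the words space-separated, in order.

Answer: architect low leaf

Derivation:
Line 1: ['orchestra', 'purple'] (min_width=16, slack=5)
Line 2: ['compound', 'spoon', 'bread'] (min_width=20, slack=1)
Line 3: ['word', 'magnetic', 'bee'] (min_width=17, slack=4)
Line 4: ['angry', 'sky', 'new', 'forest'] (min_width=20, slack=1)
Line 5: ['architect', 'low', 'leaf'] (min_width=18, slack=3)
Line 6: ['plane', 'on', 'quick', 'rain'] (min_width=19, slack=2)
Line 7: ['wilderness', 'voice'] (min_width=16, slack=5)
Line 8: ['clean'] (min_width=5, slack=16)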